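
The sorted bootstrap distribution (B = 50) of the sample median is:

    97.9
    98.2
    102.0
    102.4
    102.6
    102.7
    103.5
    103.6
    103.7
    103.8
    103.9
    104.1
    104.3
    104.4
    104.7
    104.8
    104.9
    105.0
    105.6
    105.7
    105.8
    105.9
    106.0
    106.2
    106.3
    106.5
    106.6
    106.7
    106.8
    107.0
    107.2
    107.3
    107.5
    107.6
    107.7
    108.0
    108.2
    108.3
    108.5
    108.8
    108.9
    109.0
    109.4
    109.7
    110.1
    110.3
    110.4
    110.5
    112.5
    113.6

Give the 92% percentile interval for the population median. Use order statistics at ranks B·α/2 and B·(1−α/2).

(98.2, 110.5)

α = 0.08; lower rank = 50 × 0.040 = 2; upper rank = 50 × 0.960 = 48.
The 2nd smallest replicate is 98.2; the 48th is 110.5.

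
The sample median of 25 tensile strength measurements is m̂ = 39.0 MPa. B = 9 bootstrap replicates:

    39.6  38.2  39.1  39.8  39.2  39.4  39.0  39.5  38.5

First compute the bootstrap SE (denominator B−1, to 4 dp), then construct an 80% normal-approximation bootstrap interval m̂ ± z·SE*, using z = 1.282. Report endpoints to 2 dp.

Mean of replicates = 39.1444; sum of squared deviations = 2.1622; SE* = √(2.1622/8) = 0.5199
Margin = 1.282 × 0.5199 = 0.667
Interval: 39.0 ± 0.667

(38.33, 39.67)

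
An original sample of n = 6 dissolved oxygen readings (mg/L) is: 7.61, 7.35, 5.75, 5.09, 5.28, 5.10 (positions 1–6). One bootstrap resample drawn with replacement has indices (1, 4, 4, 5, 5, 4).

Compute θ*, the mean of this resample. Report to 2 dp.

θ* = 5.57

Resample values: 7.61, 5.09, 5.09, 5.28, 5.28, 5.09.
Mean = (7.61 + 5.09 + 5.09 + 5.28 + 5.28 + 5.09) / 6 = 33.440 / 6 = 5.57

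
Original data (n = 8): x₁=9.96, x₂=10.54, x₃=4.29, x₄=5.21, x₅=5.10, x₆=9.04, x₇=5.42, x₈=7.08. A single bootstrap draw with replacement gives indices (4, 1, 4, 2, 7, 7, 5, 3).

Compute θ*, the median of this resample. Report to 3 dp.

Resample values: 5.21, 9.96, 5.21, 10.54, 5.42, 5.42, 5.10, 4.29.
Sorted: 4.29, 5.10, 5.21, 5.21, 5.42, 5.42, 9.96, 10.54
Median = average of the two middle values = 5.315

θ* = 5.315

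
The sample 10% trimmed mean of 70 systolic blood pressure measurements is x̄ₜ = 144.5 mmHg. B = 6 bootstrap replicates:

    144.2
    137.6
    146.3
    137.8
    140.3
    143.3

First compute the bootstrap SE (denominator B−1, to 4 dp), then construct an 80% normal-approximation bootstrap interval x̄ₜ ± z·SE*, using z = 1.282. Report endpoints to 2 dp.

Mean of replicates = 141.5833; sum of squared deviations = 63.8683; SE* = √(63.8683/5) = 3.5740
Margin = 1.282 × 3.5740 = 4.582
Interval: 144.5 ± 4.582

(139.92, 149.08)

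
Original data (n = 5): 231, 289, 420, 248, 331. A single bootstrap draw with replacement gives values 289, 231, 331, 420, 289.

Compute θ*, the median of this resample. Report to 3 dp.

Sorted: 231, 289, 289, 331, 420
Median = middle value = 289.000

θ* = 289.000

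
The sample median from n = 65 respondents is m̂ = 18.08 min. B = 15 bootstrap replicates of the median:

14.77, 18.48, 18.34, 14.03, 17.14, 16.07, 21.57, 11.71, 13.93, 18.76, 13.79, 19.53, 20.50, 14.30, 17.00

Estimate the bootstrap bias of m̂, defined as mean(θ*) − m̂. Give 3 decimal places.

mean(θ*) = (14.77 + 18.48 + 18.34 + 14.03 + 17.14 + 16.07 + 21.57 + 11.71 + 13.93 + 18.76 + 13.79 + 19.53 + 20.50 + 14.30 + 17.00) / 15 = 16.6613
bias = 16.6613 − 18.08

bias = −1.419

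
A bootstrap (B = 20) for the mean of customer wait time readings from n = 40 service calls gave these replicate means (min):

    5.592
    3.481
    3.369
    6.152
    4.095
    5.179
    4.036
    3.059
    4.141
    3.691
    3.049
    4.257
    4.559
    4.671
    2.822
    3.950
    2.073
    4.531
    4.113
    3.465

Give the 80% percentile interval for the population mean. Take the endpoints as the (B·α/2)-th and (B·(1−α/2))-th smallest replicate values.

Sorted replicates: 2.073, 2.822, 3.049, 3.059, 3.369, 3.465, 3.481, 3.691, 3.950, 4.036, 4.095, 4.113, 4.141, 4.257, 4.531, 4.559, 4.671, 5.179, 5.592, 6.152
α = 0.20; lower rank = 20 × 0.100 = 2; upper rank = 20 × 0.900 = 18.
The 2nd smallest replicate is 2.822; the 18th is 5.179.

(2.822, 5.179)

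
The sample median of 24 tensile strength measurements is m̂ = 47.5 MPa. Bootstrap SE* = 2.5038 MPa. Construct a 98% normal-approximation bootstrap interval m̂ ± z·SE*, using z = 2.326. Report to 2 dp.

Margin = 2.326 × 2.5038 = 5.824
Interval: 47.5 ± 5.824

(41.68, 53.32)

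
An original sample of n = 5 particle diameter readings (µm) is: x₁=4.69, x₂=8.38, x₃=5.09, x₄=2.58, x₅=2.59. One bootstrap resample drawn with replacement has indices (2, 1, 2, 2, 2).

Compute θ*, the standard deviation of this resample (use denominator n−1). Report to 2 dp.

θ* = 1.65

Resample values: 8.38, 4.69, 8.38, 8.38, 8.38.
Mean = 7.6420; sum of squared deviations = 10.8929
s² = 10.8929 / 4 = 2.7232
s = √2.7232 = 1.65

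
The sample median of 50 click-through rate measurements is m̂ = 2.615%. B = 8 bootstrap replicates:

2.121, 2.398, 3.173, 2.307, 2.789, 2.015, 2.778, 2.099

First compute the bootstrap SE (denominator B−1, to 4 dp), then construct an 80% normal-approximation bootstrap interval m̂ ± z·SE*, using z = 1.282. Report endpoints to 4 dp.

(2.0868, 3.1432)

Mean of replicates = 2.4600; sum of squared deviations = 1.1883; SE* = √(1.1883/7) = 0.4120
Margin = 1.282 × 0.4120 = 0.52818
Interval: 2.615 ± 0.52818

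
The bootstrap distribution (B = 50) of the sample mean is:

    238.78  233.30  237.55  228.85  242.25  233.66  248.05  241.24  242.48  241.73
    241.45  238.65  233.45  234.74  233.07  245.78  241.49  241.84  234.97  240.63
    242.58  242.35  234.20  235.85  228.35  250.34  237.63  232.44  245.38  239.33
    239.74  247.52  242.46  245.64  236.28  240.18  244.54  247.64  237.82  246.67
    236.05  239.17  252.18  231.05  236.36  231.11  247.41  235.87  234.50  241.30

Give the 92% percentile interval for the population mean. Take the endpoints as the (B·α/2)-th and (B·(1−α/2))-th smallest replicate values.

(228.85, 248.05)

Sorted replicates: 228.35, 228.85, 231.05, 231.11, 232.44, 233.07, 233.30, 233.45, 233.66, 234.20, 234.50, 234.74, 234.97, 235.85, 235.87, 236.05, 236.28, 236.36, 237.55, 237.63, 237.82, 238.65, 238.78, 239.17, 239.33, 239.74, 240.18, 240.63, 241.24, 241.30, 241.45, 241.49, 241.73, 241.84, 242.25, 242.35, 242.46, 242.48, 242.58, 244.54, 245.38, 245.64, 245.78, 246.67, 247.41, 247.52, 247.64, 248.05, 250.34, 252.18
α = 0.08; lower rank = 50 × 0.040 = 2; upper rank = 50 × 0.960 = 48.
The 2nd smallest replicate is 228.85; the 48th is 248.05.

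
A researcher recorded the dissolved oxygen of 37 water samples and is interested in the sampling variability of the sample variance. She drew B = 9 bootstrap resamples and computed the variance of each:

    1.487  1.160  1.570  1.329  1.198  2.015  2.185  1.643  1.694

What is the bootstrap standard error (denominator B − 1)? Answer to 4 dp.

Bootstrap SE is the standard deviation of the 9 replicate variances.
Mean of replicates: (1.487 + 1.160 + 1.570 + 1.329 + 1.198 + 2.015 + 2.185 + 1.643 + 1.694) / 9 = 14.28100 / 9 = 1.58678
Sum of squared deviations: (−0.09978)² + (−0.42678)² + (−0.01678)² + (−0.25778)² + (−0.38878)² + (+0.42822)² + (+0.59822)² + (+0.05622)² + (+0.10722)² = 0.96588
Variance = 0.96588 / 8 = 0.12073
SE* = √0.12073

SE* = 0.3475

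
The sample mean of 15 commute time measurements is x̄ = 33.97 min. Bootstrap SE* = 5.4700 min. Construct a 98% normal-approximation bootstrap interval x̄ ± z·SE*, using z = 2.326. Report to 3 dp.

(21.247, 46.693)

Margin = 2.326 × 5.4700 = 12.7232
Interval: 33.97 ± 12.7232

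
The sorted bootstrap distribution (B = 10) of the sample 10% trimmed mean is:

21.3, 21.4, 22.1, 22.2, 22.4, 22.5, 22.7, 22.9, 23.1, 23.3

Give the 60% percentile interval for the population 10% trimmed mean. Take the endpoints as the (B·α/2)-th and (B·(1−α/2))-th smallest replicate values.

(21.4, 22.9)

α = 0.40; lower rank = 10 × 0.200 = 2; upper rank = 10 × 0.800 = 8.
The 2nd smallest replicate is 21.4; the 8th is 22.9.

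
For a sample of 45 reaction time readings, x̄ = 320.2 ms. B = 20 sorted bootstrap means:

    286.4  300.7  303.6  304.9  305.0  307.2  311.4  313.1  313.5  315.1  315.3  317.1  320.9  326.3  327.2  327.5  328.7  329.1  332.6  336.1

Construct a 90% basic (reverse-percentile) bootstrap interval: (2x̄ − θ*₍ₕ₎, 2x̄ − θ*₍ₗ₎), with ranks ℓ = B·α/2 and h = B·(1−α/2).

Percentile endpoints at ranks 1 and 19: θ*₍1₎ = 286.4, θ*₍19₎ = 332.6.
Basic interval reflects these around x̄:
  lower = 2 × 320.2 − 332.6 = 307.8
  upper = 2 × 320.2 − 286.4 = 354.0

(307.8, 354.0)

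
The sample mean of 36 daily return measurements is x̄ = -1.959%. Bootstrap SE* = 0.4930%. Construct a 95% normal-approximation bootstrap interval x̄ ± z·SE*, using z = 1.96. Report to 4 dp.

(-2.9253, -0.9927)

Margin = 1.96 × 0.4930 = 0.96628
Interval: -1.959 ± 0.96628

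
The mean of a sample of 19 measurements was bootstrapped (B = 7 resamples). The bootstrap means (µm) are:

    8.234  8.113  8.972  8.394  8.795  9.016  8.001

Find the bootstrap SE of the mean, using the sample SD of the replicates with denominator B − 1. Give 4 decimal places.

SE* = 0.4197

Bootstrap SE is the standard deviation of the 7 replicate means.
Mean of replicates: (8.234 + 8.113 + 8.972 + 8.394 + 8.795 + 9.016 + 8.001) / 7 = 59.52500 / 7 = 8.50357
Sum of squared deviations: (−0.26957)² + (−0.39057)² + (+0.46843)² + (−0.10957)² + (+0.29143)² + (+0.51243)² + (−0.50257)² = 1.05674
Variance = 1.05674 / 6 = 0.17612
SE* = √0.17612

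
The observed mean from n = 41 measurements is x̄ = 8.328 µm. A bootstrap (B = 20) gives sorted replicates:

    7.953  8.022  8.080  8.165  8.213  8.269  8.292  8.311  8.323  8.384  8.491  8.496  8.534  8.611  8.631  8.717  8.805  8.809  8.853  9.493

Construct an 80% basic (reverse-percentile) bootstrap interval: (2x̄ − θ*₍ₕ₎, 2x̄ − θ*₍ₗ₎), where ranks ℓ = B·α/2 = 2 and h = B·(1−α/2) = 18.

(7.847, 8.634)

Percentile endpoints at ranks 2 and 18: θ*₍2₎ = 8.022, θ*₍18₎ = 8.809.
Basic interval reflects these around x̄:
  lower = 2 × 8.328 − 8.809 = 7.847
  upper = 2 × 8.328 − 8.022 = 8.634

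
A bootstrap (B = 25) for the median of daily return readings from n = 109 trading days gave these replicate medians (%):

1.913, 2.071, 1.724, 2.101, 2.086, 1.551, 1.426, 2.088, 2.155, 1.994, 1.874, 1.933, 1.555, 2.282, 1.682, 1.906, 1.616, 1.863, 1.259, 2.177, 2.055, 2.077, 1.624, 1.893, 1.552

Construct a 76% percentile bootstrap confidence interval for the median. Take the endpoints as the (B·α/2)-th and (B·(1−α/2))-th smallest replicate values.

(1.551, 2.101)

Sorted replicates: 1.259, 1.426, 1.551, 1.552, 1.555, 1.616, 1.624, 1.682, 1.724, 1.863, 1.874, 1.893, 1.906, 1.913, 1.933, 1.994, 2.055, 2.071, 2.077, 2.086, 2.088, 2.101, 2.155, 2.177, 2.282
α = 0.24; lower rank = 25 × 0.120 = 3; upper rank = 25 × 0.880 = 22.
The 3rd smallest replicate is 1.551; the 22nd is 2.101.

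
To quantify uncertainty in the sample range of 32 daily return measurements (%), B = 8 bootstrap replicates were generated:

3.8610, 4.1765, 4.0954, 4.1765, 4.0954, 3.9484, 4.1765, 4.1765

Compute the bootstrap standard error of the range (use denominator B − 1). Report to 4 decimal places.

Bootstrap SE is the standard deviation of the 8 replicate ranges.
Mean of replicates: (3.8610 + 4.1765 + 4.0954 + 4.1765 + 4.0954 + 3.9484 + 4.1765 + 4.1765) / 8 = 32.70620 / 8 = 4.08827
Sum of squared deviations: (−0.22727)² + (+0.08823)² + (+0.00713)² + (+0.08823)² + (+0.00713)² + (−0.13987)² + (+0.08823)² + (+0.08823)² = 0.10246
Variance = 0.10246 / 7 = 0.01464
SE* = √0.01464

SE* = 0.1210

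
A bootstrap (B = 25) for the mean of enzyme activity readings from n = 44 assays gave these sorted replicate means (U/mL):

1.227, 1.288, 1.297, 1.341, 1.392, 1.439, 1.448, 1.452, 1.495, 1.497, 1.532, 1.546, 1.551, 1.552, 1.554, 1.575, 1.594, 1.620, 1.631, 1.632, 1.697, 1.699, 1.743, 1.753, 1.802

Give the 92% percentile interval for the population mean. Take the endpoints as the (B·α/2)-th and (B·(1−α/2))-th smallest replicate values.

α = 0.08; lower rank = 25 × 0.040 = 1; upper rank = 25 × 0.960 = 24.
The 1st smallest replicate is 1.227; the 24th is 1.753.

(1.227, 1.753)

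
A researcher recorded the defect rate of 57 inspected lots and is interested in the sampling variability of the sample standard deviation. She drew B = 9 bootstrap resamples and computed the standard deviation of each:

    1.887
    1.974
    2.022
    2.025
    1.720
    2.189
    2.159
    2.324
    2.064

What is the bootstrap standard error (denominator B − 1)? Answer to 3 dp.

SE* = 0.176

Bootstrap SE is the standard deviation of the 9 replicate standard deviations.
Mean of replicates: (1.887 + 1.974 + 2.022 + 2.025 + 1.720 + 2.189 + 2.159 + 2.324 + 2.064) / 9 = 18.3640 / 9 = 2.0404
Sum of squared deviations: (−0.1534)² + (−0.0664)² + (−0.0184)² + (−0.0154)² + (−0.3204)² + (+0.1486)² + (+0.1186)² + (+0.2836)² + (+0.0236)² = 0.2483
Variance = 0.2483 / 8 = 0.0310
SE* = √0.0310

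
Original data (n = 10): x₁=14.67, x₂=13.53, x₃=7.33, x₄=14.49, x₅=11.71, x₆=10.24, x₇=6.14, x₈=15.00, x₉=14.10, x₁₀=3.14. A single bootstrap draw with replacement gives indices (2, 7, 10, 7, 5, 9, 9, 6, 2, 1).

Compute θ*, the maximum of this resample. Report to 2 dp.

Resample values: 13.53, 6.14, 3.14, 6.14, 11.71, 14.10, 14.10, 10.24, 13.53, 14.67.
Maximum = 14.67

θ* = 14.67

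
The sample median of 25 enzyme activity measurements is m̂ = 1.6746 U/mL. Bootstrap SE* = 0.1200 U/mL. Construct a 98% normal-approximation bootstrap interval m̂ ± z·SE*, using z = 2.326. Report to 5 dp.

(1.39548, 1.95372)

Margin = 2.326 × 0.1200 = 0.279120
Interval: 1.6746 ± 0.279120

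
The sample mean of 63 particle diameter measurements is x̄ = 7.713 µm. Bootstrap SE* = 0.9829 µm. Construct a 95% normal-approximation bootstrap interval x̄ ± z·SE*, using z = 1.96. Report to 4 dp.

(5.7865, 9.6395)

Margin = 1.96 × 0.9829 = 1.92648
Interval: 7.713 ± 1.92648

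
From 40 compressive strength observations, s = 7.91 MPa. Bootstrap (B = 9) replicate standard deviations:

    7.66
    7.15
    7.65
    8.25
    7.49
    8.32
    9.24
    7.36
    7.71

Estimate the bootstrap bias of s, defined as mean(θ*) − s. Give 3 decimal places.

bias = −0.040

mean(θ*) = (7.66 + 7.15 + 7.65 + 8.25 + 7.49 + 8.32 + 9.24 + 7.36 + 7.71) / 9 = 7.8700
bias = 7.8700 − 7.91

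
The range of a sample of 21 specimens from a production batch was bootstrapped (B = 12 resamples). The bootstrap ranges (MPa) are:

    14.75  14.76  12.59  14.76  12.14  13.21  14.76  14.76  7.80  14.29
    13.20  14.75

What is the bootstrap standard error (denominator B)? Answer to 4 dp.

Bootstrap SE is the standard deviation of the 12 replicate ranges.
Mean of replicates: (14.75 + 14.76 + 12.59 + 14.76 + 12.14 + 13.21 + 14.76 + 14.76 + 7.80 + 14.29 + 13.20 + 14.75) / 12 = 161.77000 / 12 = 13.48083
Sum of squared deviations: (+1.26917)² + (+1.27917)² + (−0.89083)² + (+1.27917)² + (−1.34083)² + (−0.27083)² + (+1.27917)² + (+1.27917)² + (−5.68083)² + (+0.80917)² + (−0.28083)² + (+1.26917)² = 45.43689
Variance = 45.43689 / 12 = 3.78641
SE* = √3.78641

SE* = 1.9459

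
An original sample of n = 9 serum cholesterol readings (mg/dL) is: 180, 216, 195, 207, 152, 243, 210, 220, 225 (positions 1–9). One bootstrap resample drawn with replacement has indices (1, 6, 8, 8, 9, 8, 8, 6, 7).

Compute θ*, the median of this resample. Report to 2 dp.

Resample values: 180, 243, 220, 220, 225, 220, 220, 243, 210.
Sorted: 180, 210, 220, 220, 220, 220, 225, 243, 243
Median = middle value = 220.00

θ* = 220.00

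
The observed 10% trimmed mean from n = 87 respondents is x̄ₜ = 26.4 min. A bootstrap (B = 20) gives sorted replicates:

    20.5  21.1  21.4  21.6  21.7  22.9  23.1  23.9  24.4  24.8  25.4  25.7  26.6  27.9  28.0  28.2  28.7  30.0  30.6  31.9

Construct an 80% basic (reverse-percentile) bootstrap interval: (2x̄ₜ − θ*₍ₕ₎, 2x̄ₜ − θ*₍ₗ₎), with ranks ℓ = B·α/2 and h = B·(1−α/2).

(22.8, 31.7)

Percentile endpoints at ranks 2 and 18: θ*₍2₎ = 21.1, θ*₍18₎ = 30.0.
Basic interval reflects these around x̄ₜ:
  lower = 2 × 26.4 − 30.0 = 22.8
  upper = 2 × 26.4 − 21.1 = 31.7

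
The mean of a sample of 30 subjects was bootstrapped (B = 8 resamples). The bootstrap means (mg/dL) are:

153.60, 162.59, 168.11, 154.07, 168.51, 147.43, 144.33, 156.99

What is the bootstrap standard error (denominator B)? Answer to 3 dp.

SE* = 8.362

Bootstrap SE is the standard deviation of the 8 replicate means.
Mean of replicates: (153.60 + 162.59 + 168.11 + 154.07 + 168.51 + 147.43 + 144.33 + 156.99) / 8 = 1255.6300 / 8 = 156.9538
Sum of squared deviations: (−3.3538)² + (+5.6362)² + (+11.1562)² + (−2.8838)² + (+11.5562)² + (−9.5238)² + (−12.6238)² + (+0.0362)² = 559.4020
Variance = 559.4020 / 8 = 69.9252
SE* = √69.9252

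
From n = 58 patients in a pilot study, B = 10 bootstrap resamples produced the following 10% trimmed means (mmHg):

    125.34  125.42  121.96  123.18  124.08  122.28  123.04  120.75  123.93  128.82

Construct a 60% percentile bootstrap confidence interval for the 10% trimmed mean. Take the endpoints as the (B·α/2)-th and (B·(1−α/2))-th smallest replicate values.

(121.96, 125.34)

Sorted replicates: 120.75, 121.96, 122.28, 123.04, 123.18, 123.93, 124.08, 125.34, 125.42, 128.82
α = 0.40; lower rank = 10 × 0.200 = 2; upper rank = 10 × 0.800 = 8.
The 2nd smallest replicate is 121.96; the 8th is 125.34.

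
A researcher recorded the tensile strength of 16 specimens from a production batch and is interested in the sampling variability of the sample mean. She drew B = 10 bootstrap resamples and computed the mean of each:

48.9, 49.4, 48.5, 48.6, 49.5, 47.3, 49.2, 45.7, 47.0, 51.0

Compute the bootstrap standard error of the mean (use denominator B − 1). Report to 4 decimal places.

Bootstrap SE is the standard deviation of the 10 replicate means.
Mean of replicates: (48.9 + 49.4 + 48.5 + 48.6 + 49.5 + 47.3 + 49.2 + 45.7 + 47.0 + 51.0) / 10 = 485.10000 / 10 = 48.51000
Sum of squared deviations: (+0.39000)² + (+0.89000)² + (−0.01000)² + (+0.09000)² + (+0.99000)² + (−1.21000)² + (+0.69000)² + (−2.81000)² + (−1.51000)² + (+2.49000)² = 20.24900
Variance = 20.24900 / 9 = 2.24989
SE* = √2.24989

SE* = 1.5000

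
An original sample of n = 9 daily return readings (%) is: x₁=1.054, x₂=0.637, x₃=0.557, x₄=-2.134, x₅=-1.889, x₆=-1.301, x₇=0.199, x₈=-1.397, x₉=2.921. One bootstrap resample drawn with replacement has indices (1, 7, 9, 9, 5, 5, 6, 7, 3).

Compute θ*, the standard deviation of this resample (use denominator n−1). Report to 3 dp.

Resample values: 1.054, 0.199, 2.921, 2.921, -1.889, -1.889, -1.301, 0.199, 0.557.
Mean = 0.3080; sum of squared deviations = 26.5403
s² = 26.5403 / 8 = 3.3175
s = √3.3175 = 1.821

θ* = 1.821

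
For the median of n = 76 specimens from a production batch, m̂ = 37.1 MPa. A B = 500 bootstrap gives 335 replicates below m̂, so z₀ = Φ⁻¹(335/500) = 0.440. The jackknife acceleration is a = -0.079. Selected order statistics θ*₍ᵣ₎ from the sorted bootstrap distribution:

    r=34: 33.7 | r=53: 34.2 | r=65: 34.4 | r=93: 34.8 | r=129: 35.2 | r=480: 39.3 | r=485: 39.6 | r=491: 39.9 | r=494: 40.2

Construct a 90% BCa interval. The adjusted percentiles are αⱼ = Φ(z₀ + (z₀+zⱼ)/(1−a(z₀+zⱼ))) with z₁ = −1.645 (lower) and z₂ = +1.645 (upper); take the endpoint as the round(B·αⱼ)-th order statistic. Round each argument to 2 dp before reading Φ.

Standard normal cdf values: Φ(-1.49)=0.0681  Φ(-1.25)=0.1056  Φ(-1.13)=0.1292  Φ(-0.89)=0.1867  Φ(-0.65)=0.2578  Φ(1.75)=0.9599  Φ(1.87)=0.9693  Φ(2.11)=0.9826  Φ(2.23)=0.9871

Lower: z₀ + z₁ = 0.440 + (-1.645) = -1.205; 1 − a(z₀+z₁) = 1 − (-0.079)(-1.205) = 0.9048; argument = 0.440 + (-1.205)/0.9048 = -0.8918 → -0.89.
α₁ = Φ(-0.89) = 0.1867; rank = round(500 × 0.1867) = 93; θ*₍93₎ = 34.8.
Upper: z₀ + z₂ = 2.085; 1 − a(z₀+z₂) = 1.1647; argument = 2.2301 → 2.23; α₂ = 0.9871; rank = 494; θ*₍494₎ = 40.2.

(34.8, 40.2)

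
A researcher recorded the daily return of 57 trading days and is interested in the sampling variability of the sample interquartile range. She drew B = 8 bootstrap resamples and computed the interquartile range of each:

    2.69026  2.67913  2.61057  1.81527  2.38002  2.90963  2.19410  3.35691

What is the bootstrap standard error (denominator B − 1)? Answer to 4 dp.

SE* = 0.4643

Bootstrap SE is the standard deviation of the 8 replicate interquartile ranges.
Mean of replicates: (2.69026 + 2.67913 + 2.61057 + 1.81527 + 2.38002 + 2.90963 + 2.19410 + 3.35691) / 8 = 20.635890 / 8 = 2.579486
Sum of squared deviations: (+0.110774)² + (+0.099644)² + (+0.031084)² + (−0.764216)² + (−0.199466)² + (+0.330144)² + (−0.385386)² + (+0.777424)² = 1.508884
Variance = 1.508884 / 7 = 0.215555
SE* = √0.215555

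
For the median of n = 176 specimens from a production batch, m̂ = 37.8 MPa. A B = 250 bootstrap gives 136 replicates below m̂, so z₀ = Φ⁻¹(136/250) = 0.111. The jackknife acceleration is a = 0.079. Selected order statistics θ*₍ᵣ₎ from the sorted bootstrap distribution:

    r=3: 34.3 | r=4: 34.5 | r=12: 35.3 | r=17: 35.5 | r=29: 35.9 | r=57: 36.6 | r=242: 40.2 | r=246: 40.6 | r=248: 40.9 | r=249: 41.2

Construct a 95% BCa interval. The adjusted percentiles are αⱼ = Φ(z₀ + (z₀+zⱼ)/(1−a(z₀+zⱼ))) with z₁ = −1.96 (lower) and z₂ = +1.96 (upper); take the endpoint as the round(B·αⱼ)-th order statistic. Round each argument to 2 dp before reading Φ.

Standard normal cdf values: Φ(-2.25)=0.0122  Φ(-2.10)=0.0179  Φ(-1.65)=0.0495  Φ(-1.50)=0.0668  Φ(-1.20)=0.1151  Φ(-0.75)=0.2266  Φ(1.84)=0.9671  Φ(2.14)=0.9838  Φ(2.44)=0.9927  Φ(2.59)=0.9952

Lower: z₀ + z₁ = 0.111 + (-1.960) = -1.849; 1 − a(z₀+z₁) = 1 − (0.079)(-1.849) = 1.1461; argument = 0.111 + (-1.849)/1.1461 = -1.5023 → -1.50.
α₁ = Φ(-1.50) = 0.0668; rank = round(250 × 0.0668) = 17; θ*₍17₎ = 35.5.
Upper: z₀ + z₂ = 2.071; 1 − a(z₀+z₂) = 0.8364; argument = 2.5871 → 2.59; α₂ = 0.9952; rank = 249; θ*₍249₎ = 41.2.

(35.5, 41.2)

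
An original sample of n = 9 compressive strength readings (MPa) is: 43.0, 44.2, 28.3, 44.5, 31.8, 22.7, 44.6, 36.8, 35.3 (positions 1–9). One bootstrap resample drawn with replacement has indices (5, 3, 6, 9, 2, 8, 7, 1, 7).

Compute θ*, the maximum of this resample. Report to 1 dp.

Resample values: 31.8, 28.3, 22.7, 35.3, 44.2, 36.8, 44.6, 43.0, 44.6.
Maximum = 44.6

θ* = 44.6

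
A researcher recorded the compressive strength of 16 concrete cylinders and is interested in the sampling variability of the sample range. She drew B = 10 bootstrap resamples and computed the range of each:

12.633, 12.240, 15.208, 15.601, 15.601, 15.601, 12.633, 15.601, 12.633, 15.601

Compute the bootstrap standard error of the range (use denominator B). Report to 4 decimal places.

Bootstrap SE is the standard deviation of the 10 replicate ranges.
Mean of replicates: (12.633 + 12.240 + 15.208 + 15.601 + 15.601 + 15.601 + 12.633 + 15.601 + 12.633 + 15.601) / 10 = 143.35200 / 10 = 14.33520
Sum of squared deviations: (−1.70220)² + (−2.09520)² + (+0.87280)² + (+1.26580)² + (+1.26580)² + (+1.26580)² + (−1.70220)² + (+1.26580)² + (−1.70220)² + (+1.26580)² = 21.85535
Variance = 21.85535 / 10 = 2.18553
SE* = √2.18553

SE* = 1.4784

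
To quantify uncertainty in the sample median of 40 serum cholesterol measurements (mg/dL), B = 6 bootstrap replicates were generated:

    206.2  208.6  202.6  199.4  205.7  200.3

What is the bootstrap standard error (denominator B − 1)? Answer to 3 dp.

SE* = 3.618

Bootstrap SE is the standard deviation of the 6 replicate medians.
Mean of replicates: (206.2 + 208.6 + 202.6 + 199.4 + 205.7 + 200.3) / 6 = 1222.8000 / 6 = 203.8000
Sum of squared deviations: (+2.4000)² + (+4.8000)² + (−1.2000)² + (−4.4000)² + (+1.9000)² + (−3.5000)² = 65.4600
Variance = 65.4600 / 5 = 13.0920
SE* = √13.0920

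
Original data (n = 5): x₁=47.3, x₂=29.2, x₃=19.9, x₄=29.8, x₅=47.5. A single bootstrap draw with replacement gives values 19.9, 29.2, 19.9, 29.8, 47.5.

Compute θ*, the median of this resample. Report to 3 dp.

θ* = 29.200

Sorted: 19.9, 19.9, 29.2, 29.8, 47.5
Median = middle value = 29.200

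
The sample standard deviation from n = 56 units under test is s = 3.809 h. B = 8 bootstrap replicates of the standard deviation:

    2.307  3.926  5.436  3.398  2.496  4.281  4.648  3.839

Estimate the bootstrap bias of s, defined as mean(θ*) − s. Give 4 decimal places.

bias = −0.0176

mean(θ*) = (2.307 + 3.926 + 5.436 + 3.398 + 2.496 + 4.281 + 4.648 + 3.839) / 8 = 3.79137
bias = 3.79137 − 3.809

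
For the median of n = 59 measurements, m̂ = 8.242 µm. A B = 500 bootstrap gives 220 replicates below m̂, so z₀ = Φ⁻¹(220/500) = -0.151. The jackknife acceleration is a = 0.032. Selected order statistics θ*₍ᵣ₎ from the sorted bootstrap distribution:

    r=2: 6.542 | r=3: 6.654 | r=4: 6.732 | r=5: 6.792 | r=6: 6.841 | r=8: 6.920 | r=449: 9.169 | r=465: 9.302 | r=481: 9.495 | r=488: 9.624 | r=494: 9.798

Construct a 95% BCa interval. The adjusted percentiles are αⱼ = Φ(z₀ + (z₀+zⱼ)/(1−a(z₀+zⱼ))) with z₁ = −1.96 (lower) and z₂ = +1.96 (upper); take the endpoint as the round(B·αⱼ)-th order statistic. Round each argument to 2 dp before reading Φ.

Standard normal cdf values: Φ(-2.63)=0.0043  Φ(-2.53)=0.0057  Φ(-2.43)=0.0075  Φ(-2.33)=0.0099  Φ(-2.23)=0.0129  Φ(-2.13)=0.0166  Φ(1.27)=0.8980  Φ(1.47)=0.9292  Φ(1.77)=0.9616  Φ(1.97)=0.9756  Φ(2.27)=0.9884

(6.920, 9.495)

Lower: z₀ + z₁ = -0.151 + (-1.960) = -2.111; 1 − a(z₀+z₁) = 1 − (0.032)(-2.111) = 1.0676; argument = -0.151 + (-2.111)/1.0676 = -2.1284 → -2.13.
α₁ = Φ(-2.13) = 0.0166; rank = round(500 × 0.0166) = 8; θ*₍8₎ = 6.920.
Upper: z₀ + z₂ = 1.809; 1 − a(z₀+z₂) = 0.9421; argument = 1.7692 → 1.77; α₂ = 0.9616; rank = 481; θ*₍481₎ = 9.495.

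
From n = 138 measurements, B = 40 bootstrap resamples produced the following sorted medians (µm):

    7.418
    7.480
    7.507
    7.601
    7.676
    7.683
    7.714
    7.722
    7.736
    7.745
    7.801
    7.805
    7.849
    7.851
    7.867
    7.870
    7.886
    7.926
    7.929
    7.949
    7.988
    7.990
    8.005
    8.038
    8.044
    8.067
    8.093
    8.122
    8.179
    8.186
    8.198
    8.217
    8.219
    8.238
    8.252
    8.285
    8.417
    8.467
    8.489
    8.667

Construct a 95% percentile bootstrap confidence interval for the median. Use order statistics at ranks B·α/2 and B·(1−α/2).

α = 0.05; lower rank = 40 × 0.025 = 1; upper rank = 40 × 0.975 = 39.
The 1st smallest replicate is 7.418; the 39th is 8.489.

(7.418, 8.489)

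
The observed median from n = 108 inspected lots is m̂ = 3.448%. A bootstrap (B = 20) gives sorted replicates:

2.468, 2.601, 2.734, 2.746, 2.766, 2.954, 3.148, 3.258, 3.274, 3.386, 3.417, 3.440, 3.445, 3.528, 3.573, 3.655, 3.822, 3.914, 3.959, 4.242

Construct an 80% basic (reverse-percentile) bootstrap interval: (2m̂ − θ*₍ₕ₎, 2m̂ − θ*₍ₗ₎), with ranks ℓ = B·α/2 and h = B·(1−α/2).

Percentile endpoints at ranks 2 and 18: θ*₍2₎ = 2.601, θ*₍18₎ = 3.914.
Basic interval reflects these around m̂:
  lower = 2 × 3.448 − 3.914 = 2.982
  upper = 2 × 3.448 − 2.601 = 4.295

(2.982, 4.295)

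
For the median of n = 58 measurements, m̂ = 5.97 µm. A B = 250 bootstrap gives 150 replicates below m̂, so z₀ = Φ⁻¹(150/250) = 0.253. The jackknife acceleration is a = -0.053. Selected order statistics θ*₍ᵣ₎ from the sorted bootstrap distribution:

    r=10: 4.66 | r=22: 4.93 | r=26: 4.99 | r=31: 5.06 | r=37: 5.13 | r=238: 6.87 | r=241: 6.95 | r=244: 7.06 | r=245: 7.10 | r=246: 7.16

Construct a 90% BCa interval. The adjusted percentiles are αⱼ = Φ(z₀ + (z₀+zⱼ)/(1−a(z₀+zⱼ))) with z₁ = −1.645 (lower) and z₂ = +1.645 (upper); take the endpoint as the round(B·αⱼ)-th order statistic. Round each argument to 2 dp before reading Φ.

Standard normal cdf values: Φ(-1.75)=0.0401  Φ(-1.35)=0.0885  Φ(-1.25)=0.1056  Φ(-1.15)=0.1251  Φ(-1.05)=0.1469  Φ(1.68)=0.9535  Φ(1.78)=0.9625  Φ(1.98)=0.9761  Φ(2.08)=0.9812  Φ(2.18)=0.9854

(4.99, 7.06)

Lower: z₀ + z₁ = 0.253 + (-1.645) = -1.392; 1 − a(z₀+z₁) = 1 − (-0.053)(-1.392) = 0.9262; argument = 0.253 + (-1.392)/0.9262 = -1.2499 → -1.25.
α₁ = Φ(-1.25) = 0.1056; rank = round(250 × 0.1056) = 26; θ*₍26₎ = 4.99.
Upper: z₀ + z₂ = 1.898; 1 − a(z₀+z₂) = 1.1006; argument = 1.9775 → 1.98; α₂ = 0.9761; rank = 244; θ*₍244₎ = 7.06.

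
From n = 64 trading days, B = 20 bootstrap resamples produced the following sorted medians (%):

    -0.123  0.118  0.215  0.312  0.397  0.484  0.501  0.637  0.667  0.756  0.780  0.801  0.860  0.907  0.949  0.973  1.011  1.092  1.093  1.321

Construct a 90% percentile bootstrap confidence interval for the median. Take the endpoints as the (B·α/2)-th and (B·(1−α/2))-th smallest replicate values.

α = 0.10; lower rank = 20 × 0.050 = 1; upper rank = 20 × 0.950 = 19.
The 1st smallest replicate is -0.123; the 19th is 1.093.

(-0.123, 1.093)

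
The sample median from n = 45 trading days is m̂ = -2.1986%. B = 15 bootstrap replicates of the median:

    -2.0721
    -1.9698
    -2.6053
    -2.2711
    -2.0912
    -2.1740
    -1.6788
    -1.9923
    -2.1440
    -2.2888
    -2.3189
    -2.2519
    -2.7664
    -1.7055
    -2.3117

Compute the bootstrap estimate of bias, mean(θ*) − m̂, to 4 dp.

bias = +0.0225

mean(θ*) = ((-2.0721) + (-1.9698) + (-2.6053) + (-2.2711) + (-2.0912) + (-2.1740) + (-1.6788) + (-1.9923) + (-2.1440) + (-2.2888) + (-2.3189) + (-2.2519) + (-2.7664) + (-1.7055) + (-2.3117)) / 15 = -2.17612
bias = -2.17612 − -2.1986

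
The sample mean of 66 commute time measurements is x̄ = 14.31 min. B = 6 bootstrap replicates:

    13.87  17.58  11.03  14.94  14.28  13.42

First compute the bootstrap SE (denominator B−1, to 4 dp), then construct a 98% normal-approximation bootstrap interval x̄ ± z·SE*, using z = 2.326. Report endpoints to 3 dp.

(9.349, 19.271)

Mean of replicates = 14.1867; sum of squared deviations = 22.7435; SE* = √(22.7435/5) = 2.1328
Margin = 2.326 × 2.1328 = 4.9609
Interval: 14.31 ± 4.9609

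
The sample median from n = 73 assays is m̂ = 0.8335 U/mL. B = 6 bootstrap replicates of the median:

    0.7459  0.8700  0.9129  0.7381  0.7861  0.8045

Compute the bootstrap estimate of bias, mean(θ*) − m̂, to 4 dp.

bias = −0.0239

mean(θ*) = (0.7459 + 0.8700 + 0.9129 + 0.7381 + 0.7861 + 0.8045) / 6 = 0.80958
bias = 0.80958 − 0.8335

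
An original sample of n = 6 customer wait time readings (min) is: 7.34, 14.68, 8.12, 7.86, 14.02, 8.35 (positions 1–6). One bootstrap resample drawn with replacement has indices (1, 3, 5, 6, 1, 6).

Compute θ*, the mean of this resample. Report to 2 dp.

θ* = 8.92

Resample values: 7.34, 8.12, 14.02, 8.35, 7.34, 8.35.
Mean = (7.34 + 8.12 + 14.02 + 8.35 + 7.34 + 8.35) / 6 = 53.520 / 6 = 8.92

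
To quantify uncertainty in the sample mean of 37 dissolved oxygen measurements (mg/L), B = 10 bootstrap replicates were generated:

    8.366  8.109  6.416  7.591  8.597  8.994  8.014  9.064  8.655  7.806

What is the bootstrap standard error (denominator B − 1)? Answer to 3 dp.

Bootstrap SE is the standard deviation of the 10 replicate means.
Mean of replicates: (8.366 + 8.109 + 6.416 + 7.591 + 8.597 + 8.994 + 8.014 + 9.064 + 8.655 + 7.806) / 10 = 81.6120 / 10 = 8.1612
Sum of squared deviations: (+0.2048)² + (−0.0522)² + (−1.7452)² + (−0.5702)² + (+0.4358)² + (+0.8328)² + (−0.1472)² + (+0.9028)² + (+0.4938)² + (−0.3552)² = 5.5057
Variance = 5.5057 / 9 = 0.6117
SE* = √0.6117

SE* = 0.782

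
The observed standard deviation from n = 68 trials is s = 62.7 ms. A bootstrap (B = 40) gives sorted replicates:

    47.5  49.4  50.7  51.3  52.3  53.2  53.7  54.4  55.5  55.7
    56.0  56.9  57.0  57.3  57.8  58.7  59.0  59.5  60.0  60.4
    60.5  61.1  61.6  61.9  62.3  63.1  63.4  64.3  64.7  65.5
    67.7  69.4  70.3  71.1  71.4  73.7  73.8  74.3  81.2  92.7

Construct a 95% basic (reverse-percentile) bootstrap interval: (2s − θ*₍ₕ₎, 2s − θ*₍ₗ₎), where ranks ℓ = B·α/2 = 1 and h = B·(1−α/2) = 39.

Percentile endpoints at ranks 1 and 39: θ*₍1₎ = 47.5, θ*₍39₎ = 81.2.
Basic interval reflects these around s:
  lower = 2 × 62.7 − 81.2 = 44.2
  upper = 2 × 62.7 − 47.5 = 77.9

(44.2, 77.9)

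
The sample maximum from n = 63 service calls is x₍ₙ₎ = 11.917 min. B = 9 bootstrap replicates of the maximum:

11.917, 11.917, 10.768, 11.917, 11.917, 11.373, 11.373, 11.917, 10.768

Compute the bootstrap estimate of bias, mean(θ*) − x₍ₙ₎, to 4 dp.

mean(θ*) = (11.917 + 11.917 + 10.768 + 11.917 + 11.917 + 11.373 + 11.373 + 11.917 + 10.768) / 9 = 11.54078
bias = 11.54078 − 11.917

bias = −0.3762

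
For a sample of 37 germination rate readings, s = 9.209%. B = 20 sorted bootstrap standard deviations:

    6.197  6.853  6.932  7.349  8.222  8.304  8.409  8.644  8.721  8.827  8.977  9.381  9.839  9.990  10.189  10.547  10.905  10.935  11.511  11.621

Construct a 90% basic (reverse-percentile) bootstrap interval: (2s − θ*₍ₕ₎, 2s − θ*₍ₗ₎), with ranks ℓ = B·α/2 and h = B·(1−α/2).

(6.907, 12.221)

Percentile endpoints at ranks 1 and 19: θ*₍1₎ = 6.197, θ*₍19₎ = 11.511.
Basic interval reflects these around s:
  lower = 2 × 9.209 − 11.511 = 6.907
  upper = 2 × 9.209 − 6.197 = 12.221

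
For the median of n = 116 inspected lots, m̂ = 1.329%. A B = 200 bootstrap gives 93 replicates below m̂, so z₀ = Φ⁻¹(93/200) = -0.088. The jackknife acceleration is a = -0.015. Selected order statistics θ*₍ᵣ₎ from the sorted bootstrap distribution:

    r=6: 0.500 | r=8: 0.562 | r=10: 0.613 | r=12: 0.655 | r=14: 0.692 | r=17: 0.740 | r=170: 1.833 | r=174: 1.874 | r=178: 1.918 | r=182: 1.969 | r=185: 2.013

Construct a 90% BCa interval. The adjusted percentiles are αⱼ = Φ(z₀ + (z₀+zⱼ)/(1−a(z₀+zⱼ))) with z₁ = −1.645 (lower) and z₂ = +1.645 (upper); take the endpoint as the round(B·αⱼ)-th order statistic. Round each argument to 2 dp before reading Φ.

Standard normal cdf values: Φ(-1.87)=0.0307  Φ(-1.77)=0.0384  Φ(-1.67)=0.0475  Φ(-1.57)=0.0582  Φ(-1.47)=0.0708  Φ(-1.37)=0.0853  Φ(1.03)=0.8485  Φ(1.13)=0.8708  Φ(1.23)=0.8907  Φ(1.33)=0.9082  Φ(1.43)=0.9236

(0.500, 2.013)

Lower: z₀ + z₁ = -0.088 + (-1.645) = -1.733; 1 − a(z₀+z₁) = 1 − (-0.015)(-1.733) = 0.9740; argument = -0.088 + (-1.733)/0.9740 = -1.8673 → -1.87.
α₁ = Φ(-1.87) = 0.0307; rank = round(200 × 0.0307) = 6; θ*₍6₎ = 0.500.
Upper: z₀ + z₂ = 1.557; 1 − a(z₀+z₂) = 1.0234; argument = 1.4335 → 1.43; α₂ = 0.9236; rank = 185; θ*₍185₎ = 2.013.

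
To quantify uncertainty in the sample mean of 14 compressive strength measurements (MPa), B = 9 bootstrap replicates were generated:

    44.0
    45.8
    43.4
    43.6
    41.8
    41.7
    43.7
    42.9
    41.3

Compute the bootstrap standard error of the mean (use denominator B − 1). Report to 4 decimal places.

Bootstrap SE is the standard deviation of the 9 replicate means.
Mean of replicates: (44.0 + 45.8 + 43.4 + 43.6 + 41.8 + 41.7 + 43.7 + 42.9 + 41.3) / 9 = 388.20000 / 9 = 43.13333
Sum of squared deviations: (+0.86667)² + (+2.66667)² + (+0.26667)² + (+0.46667)² + (−1.33333)² + (−1.43333)² + (+0.56667)² + (−0.23333)² + (−1.83333)² = 15.72000
Variance = 15.72000 / 8 = 1.96500
SE* = √1.96500

SE* = 1.4018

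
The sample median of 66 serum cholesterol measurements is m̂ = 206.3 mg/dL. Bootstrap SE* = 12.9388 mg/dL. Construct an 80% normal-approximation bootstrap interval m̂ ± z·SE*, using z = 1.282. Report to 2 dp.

Margin = 1.282 × 12.9388 = 16.588
Interval: 206.3 ± 16.588

(189.71, 222.89)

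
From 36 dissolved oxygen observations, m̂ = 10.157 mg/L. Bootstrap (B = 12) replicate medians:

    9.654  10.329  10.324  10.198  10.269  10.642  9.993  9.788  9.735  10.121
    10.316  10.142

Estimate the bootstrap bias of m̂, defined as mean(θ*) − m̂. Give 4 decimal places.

bias = −0.0311

mean(θ*) = (9.654 + 10.329 + 10.324 + 10.198 + 10.269 + 10.642 + 9.993 + 9.788 + 9.735 + 10.121 + 10.316 + 10.142) / 12 = 10.12592
bias = 10.12592 − 10.157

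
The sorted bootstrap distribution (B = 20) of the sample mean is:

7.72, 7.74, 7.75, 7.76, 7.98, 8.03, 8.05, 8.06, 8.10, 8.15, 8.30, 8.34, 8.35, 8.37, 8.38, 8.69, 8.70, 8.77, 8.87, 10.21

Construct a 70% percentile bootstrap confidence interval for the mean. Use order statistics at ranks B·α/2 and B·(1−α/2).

(7.75, 8.70)

α = 0.30; lower rank = 20 × 0.150 = 3; upper rank = 20 × 0.850 = 17.
The 3rd smallest replicate is 7.75; the 17th is 8.70.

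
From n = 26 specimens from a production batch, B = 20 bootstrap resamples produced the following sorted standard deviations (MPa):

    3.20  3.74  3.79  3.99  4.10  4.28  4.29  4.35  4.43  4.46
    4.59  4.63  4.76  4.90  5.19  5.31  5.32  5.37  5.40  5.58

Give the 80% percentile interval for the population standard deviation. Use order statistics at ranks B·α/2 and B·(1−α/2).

α = 0.20; lower rank = 20 × 0.100 = 2; upper rank = 20 × 0.900 = 18.
The 2nd smallest replicate is 3.74; the 18th is 5.37.

(3.74, 5.37)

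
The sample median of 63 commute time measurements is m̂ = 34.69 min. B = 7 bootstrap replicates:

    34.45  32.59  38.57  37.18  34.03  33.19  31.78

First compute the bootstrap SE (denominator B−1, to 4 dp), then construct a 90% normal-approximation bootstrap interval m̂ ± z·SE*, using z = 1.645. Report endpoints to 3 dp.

Mean of replicates = 34.5414; sum of squared deviations = 36.7213; SE* = √(36.7213/6) = 2.4739
Margin = 1.645 × 2.4739 = 4.0696
Interval: 34.69 ± 4.0696

(30.620, 38.760)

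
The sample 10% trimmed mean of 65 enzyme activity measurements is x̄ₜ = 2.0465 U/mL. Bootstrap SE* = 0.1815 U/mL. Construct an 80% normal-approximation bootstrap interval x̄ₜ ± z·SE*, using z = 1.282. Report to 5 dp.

Margin = 1.282 × 0.1815 = 0.232683
Interval: 2.0465 ± 0.232683

(1.81382, 2.27918)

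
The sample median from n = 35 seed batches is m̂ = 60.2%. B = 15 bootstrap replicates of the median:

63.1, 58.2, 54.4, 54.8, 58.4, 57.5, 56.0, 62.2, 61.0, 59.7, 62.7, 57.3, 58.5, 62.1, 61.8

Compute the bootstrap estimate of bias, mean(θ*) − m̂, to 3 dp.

bias = −1.020

mean(θ*) = (63.1 + 58.2 + 54.4 + 54.8 + 58.4 + 57.5 + 56.0 + 62.2 + 61.0 + 59.7 + 62.7 + 57.3 + 58.5 + 62.1 + 61.8) / 15 = 59.1800
bias = 59.1800 − 60.2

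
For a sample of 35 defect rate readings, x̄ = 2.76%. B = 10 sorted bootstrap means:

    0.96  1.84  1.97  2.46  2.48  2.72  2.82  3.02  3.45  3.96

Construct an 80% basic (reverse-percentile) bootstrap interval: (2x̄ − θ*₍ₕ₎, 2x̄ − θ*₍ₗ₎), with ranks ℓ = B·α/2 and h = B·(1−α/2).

(2.07, 4.56)

Percentile endpoints at ranks 1 and 9: θ*₍1₎ = 0.96, θ*₍9₎ = 3.45.
Basic interval reflects these around x̄:
  lower = 2 × 2.76 − 3.45 = 2.07
  upper = 2 × 2.76 − 0.96 = 4.56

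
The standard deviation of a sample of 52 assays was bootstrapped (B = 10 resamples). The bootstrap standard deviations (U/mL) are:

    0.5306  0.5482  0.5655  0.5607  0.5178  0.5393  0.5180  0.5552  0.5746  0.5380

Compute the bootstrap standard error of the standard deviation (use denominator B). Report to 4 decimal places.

Bootstrap SE is the standard deviation of the 10 replicate standard deviations.
Mean of replicates: (0.5306 + 0.5482 + 0.5655 + 0.5607 + 0.5178 + 0.5393 + 0.5180 + 0.5552 + 0.5746 + 0.5380) / 10 = 5.447900 / 10 = 0.544790
Sum of squared deviations: (−0.014190)² + (+0.003410)² + (+0.020710)² + (+0.015910)² + (−0.026990)² + (−0.005490)² + (−0.026790)² + (+0.010410)² + (+0.029810)² + (−0.006790)² = 0.003414
Variance = 0.003414 / 10 = 0.000341
SE* = √0.000341

SE* = 0.0185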